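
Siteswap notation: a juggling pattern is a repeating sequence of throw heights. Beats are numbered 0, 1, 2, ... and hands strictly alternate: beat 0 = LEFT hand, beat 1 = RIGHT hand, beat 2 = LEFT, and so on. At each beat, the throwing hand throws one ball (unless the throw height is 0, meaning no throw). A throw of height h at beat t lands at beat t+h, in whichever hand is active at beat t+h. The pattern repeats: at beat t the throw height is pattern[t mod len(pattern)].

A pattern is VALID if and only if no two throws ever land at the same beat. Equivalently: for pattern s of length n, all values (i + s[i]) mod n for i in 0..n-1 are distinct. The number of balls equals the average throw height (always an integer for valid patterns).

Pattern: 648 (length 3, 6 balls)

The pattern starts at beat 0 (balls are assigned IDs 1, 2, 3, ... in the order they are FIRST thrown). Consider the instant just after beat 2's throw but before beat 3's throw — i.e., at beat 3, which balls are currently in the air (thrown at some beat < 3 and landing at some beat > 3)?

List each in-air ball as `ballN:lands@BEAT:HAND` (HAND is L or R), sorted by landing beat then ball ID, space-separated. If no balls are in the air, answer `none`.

Beat 0 (L): throw ball1 h=6 -> lands@6:L; in-air after throw: [b1@6:L]
Beat 1 (R): throw ball2 h=4 -> lands@5:R; in-air after throw: [b2@5:R b1@6:L]
Beat 2 (L): throw ball3 h=8 -> lands@10:L; in-air after throw: [b2@5:R b1@6:L b3@10:L]
Beat 3 (R): throw ball4 h=6 -> lands@9:R; in-air after throw: [b2@5:R b1@6:L b4@9:R b3@10:L]

Answer: ball2:lands@5:R ball1:lands@6:L ball3:lands@10:L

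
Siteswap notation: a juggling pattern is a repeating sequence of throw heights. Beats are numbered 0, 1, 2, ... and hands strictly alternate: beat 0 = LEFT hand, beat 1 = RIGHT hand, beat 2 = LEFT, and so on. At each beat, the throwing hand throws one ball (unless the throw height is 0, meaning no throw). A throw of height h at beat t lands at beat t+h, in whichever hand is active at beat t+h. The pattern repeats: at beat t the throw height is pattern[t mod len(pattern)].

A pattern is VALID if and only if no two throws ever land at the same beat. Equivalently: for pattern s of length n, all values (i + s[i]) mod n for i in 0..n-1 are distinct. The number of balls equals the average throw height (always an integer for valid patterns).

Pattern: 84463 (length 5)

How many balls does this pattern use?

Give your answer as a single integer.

Answer: 5

Derivation:
Pattern = [8, 4, 4, 6, 3], length n = 5
  position 0: throw height = 8, running sum = 8
  position 1: throw height = 4, running sum = 12
  position 2: throw height = 4, running sum = 16
  position 3: throw height = 6, running sum = 22
  position 4: throw height = 3, running sum = 25
Total sum = 25; balls = sum / n = 25 / 5 = 5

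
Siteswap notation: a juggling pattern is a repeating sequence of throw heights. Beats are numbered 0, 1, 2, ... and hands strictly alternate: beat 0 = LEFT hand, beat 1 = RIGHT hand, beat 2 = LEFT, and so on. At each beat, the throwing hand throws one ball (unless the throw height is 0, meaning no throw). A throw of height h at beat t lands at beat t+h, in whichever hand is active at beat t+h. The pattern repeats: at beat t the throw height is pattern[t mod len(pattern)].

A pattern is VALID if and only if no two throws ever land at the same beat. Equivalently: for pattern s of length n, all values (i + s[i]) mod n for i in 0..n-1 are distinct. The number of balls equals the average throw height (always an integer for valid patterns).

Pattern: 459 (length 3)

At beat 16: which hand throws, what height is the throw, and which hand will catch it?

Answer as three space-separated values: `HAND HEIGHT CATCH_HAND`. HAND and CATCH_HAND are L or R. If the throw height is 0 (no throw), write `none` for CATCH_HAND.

Beat 16: 16 mod 2 = 0, so hand = L
Throw height = pattern[16 mod 3] = pattern[1] = 5
Lands at beat 16+5=21, 21 mod 2 = 1, so catch hand = R

Answer: L 5 R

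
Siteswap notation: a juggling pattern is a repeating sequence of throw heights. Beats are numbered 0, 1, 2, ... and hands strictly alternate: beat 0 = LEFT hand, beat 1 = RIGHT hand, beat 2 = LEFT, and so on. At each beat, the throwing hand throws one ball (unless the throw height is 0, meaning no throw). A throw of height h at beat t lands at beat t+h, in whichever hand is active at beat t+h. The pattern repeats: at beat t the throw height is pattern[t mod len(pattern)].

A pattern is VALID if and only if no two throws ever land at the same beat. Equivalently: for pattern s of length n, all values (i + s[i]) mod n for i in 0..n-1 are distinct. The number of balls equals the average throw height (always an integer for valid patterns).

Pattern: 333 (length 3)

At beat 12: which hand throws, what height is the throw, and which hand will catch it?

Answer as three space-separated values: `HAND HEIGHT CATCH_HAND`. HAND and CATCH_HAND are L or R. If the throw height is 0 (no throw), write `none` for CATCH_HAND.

Answer: L 3 R

Derivation:
Beat 12: 12 mod 2 = 0, so hand = L
Throw height = pattern[12 mod 3] = pattern[0] = 3
Lands at beat 12+3=15, 15 mod 2 = 1, so catch hand = R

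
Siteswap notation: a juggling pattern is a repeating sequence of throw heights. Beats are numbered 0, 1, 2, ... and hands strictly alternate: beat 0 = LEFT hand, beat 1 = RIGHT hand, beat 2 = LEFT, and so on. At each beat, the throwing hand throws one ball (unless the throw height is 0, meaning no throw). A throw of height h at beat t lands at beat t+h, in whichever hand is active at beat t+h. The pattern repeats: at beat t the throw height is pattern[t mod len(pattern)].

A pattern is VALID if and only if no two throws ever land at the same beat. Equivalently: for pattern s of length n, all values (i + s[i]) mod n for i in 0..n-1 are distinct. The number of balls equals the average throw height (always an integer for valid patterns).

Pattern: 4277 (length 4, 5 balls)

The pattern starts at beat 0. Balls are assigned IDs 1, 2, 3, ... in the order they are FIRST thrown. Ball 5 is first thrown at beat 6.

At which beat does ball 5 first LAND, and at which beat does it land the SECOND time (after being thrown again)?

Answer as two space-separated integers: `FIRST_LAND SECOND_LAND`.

Beat 0 (L): throw ball1 h=4 -> lands@4:L; in-air after throw: [b1@4:L]
Beat 1 (R): throw ball2 h=2 -> lands@3:R; in-air after throw: [b2@3:R b1@4:L]
Beat 2 (L): throw ball3 h=7 -> lands@9:R; in-air after throw: [b2@3:R b1@4:L b3@9:R]
Beat 3 (R): throw ball2 h=7 -> lands@10:L; in-air after throw: [b1@4:L b3@9:R b2@10:L]
Beat 4 (L): throw ball1 h=4 -> lands@8:L; in-air after throw: [b1@8:L b3@9:R b2@10:L]
Beat 5 (R): throw ball4 h=2 -> lands@7:R; in-air after throw: [b4@7:R b1@8:L b3@9:R b2@10:L]
Beat 6 (L): throw ball5 h=7 -> lands@13:R; in-air after throw: [b4@7:R b1@8:L b3@9:R b2@10:L b5@13:R]
Beat 7 (R): throw ball4 h=7 -> lands@14:L; in-air after throw: [b1@8:L b3@9:R b2@10:L b5@13:R b4@14:L]
Beat 8 (L): throw ball1 h=4 -> lands@12:L; in-air after throw: [b3@9:R b2@10:L b1@12:L b5@13:R b4@14:L]
Beat 9 (R): throw ball3 h=2 -> lands@11:R; in-air after throw: [b2@10:L b3@11:R b1@12:L b5@13:R b4@14:L]
Beat 10 (L): throw ball2 h=7 -> lands@17:R; in-air after throw: [b3@11:R b1@12:L b5@13:R b4@14:L b2@17:R]
Beat 11 (R): throw ball3 h=7 -> lands@18:L; in-air after throw: [b1@12:L b5@13:R b4@14:L b2@17:R b3@18:L]
Beat 12 (L): throw ball1 h=4 -> lands@16:L; in-air after throw: [b5@13:R b4@14:L b1@16:L b2@17:R b3@18:L]
Beat 13 (R): throw ball5 h=2 -> lands@15:R; in-air after throw: [b4@14:L b5@15:R b1@16:L b2@17:R b3@18:L]
Beat 14 (L): throw ball4 h=7 -> lands@21:R; in-air after throw: [b5@15:R b1@16:L b2@17:R b3@18:L b4@21:R]
Beat 15 (R): throw ball5 h=7 -> lands@22:L; in-air after throw: [b1@16:L b2@17:R b3@18:L b4@21:R b5@22:L]
Ball 5: thrown@6 h=7 -> first land @13; rethrown@13 h=2 -> second land @15

Answer: 13 15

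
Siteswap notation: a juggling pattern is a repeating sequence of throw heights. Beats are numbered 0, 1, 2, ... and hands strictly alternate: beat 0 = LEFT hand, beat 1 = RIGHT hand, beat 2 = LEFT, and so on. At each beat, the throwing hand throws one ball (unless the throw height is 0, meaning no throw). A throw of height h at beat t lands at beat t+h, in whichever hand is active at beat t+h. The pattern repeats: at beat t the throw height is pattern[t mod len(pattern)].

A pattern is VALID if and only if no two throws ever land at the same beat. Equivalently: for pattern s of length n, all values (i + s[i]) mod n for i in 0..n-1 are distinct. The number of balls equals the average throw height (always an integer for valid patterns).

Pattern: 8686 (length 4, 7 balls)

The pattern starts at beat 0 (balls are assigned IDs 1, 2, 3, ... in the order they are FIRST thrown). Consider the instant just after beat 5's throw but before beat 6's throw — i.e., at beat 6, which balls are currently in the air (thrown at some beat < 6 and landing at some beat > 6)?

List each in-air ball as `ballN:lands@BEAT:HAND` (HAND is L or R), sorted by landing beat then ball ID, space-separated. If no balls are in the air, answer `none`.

Beat 0 (L): throw ball1 h=8 -> lands@8:L; in-air after throw: [b1@8:L]
Beat 1 (R): throw ball2 h=6 -> lands@7:R; in-air after throw: [b2@7:R b1@8:L]
Beat 2 (L): throw ball3 h=8 -> lands@10:L; in-air after throw: [b2@7:R b1@8:L b3@10:L]
Beat 3 (R): throw ball4 h=6 -> lands@9:R; in-air after throw: [b2@7:R b1@8:L b4@9:R b3@10:L]
Beat 4 (L): throw ball5 h=8 -> lands@12:L; in-air after throw: [b2@7:R b1@8:L b4@9:R b3@10:L b5@12:L]
Beat 5 (R): throw ball6 h=6 -> lands@11:R; in-air after throw: [b2@7:R b1@8:L b4@9:R b3@10:L b6@11:R b5@12:L]
Beat 6 (L): throw ball7 h=8 -> lands@14:L; in-air after throw: [b2@7:R b1@8:L b4@9:R b3@10:L b6@11:R b5@12:L b7@14:L]

Answer: ball2:lands@7:R ball1:lands@8:L ball4:lands@9:R ball3:lands@10:L ball6:lands@11:R ball5:lands@12:L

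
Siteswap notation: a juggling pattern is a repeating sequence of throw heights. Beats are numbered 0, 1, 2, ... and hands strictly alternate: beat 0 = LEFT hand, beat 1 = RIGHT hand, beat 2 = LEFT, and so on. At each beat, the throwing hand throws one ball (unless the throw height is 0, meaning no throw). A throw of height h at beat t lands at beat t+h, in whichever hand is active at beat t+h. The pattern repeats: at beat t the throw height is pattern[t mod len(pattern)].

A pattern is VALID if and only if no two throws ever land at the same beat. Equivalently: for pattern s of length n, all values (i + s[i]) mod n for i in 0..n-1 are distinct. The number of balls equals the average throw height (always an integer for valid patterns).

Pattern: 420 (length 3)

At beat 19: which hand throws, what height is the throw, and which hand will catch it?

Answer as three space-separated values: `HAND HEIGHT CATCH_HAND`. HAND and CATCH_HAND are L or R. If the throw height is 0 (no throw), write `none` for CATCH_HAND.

Answer: R 2 R

Derivation:
Beat 19: 19 mod 2 = 1, so hand = R
Throw height = pattern[19 mod 3] = pattern[1] = 2
Lands at beat 19+2=21, 21 mod 2 = 1, so catch hand = R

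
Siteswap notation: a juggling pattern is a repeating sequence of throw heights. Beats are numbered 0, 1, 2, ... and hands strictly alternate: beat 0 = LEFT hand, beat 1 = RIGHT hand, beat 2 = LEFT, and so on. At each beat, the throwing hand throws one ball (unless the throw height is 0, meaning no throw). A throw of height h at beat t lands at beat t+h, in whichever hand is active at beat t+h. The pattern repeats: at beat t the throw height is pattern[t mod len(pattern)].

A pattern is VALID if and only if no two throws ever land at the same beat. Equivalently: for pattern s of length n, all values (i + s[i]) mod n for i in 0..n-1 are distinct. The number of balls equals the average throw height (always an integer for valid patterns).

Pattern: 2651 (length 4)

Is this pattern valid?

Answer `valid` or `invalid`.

i=0: (i + s[i]) mod n = (0 + 2) mod 4 = 2
i=1: (i + s[i]) mod n = (1 + 6) mod 4 = 3
i=2: (i + s[i]) mod n = (2 + 5) mod 4 = 3
i=3: (i + s[i]) mod n = (3 + 1) mod 4 = 0
Residues: [2, 3, 3, 0], distinct: False

Answer: invalid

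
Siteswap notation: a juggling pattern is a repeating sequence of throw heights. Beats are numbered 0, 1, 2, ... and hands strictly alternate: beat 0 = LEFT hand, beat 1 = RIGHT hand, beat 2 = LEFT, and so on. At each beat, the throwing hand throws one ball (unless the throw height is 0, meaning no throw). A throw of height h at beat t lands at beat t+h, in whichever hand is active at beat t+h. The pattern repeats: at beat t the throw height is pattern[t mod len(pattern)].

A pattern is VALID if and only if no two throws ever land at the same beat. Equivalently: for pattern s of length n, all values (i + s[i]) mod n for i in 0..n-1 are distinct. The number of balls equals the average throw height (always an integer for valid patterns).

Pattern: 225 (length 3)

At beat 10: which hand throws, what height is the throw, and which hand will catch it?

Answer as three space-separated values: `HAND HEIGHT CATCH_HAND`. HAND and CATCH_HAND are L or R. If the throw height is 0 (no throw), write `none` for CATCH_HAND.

Beat 10: 10 mod 2 = 0, so hand = L
Throw height = pattern[10 mod 3] = pattern[1] = 2
Lands at beat 10+2=12, 12 mod 2 = 0, so catch hand = L

Answer: L 2 L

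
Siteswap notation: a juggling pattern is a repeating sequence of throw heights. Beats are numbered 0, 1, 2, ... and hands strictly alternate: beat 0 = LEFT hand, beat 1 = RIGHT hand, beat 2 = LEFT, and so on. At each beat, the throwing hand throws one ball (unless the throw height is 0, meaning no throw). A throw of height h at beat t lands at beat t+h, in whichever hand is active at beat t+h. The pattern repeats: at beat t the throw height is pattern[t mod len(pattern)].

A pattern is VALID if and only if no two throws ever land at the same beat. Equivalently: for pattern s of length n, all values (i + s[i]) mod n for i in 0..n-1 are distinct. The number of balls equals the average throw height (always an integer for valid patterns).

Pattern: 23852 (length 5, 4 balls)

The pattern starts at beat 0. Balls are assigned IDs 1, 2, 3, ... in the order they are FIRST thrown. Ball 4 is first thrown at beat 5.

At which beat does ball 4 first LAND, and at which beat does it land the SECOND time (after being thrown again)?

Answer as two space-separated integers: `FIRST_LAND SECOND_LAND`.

Beat 0 (L): throw ball1 h=2 -> lands@2:L; in-air after throw: [b1@2:L]
Beat 1 (R): throw ball2 h=3 -> lands@4:L; in-air after throw: [b1@2:L b2@4:L]
Beat 2 (L): throw ball1 h=8 -> lands@10:L; in-air after throw: [b2@4:L b1@10:L]
Beat 3 (R): throw ball3 h=5 -> lands@8:L; in-air after throw: [b2@4:L b3@8:L b1@10:L]
Beat 4 (L): throw ball2 h=2 -> lands@6:L; in-air after throw: [b2@6:L b3@8:L b1@10:L]
Beat 5 (R): throw ball4 h=2 -> lands@7:R; in-air after throw: [b2@6:L b4@7:R b3@8:L b1@10:L]
Beat 6 (L): throw ball2 h=3 -> lands@9:R; in-air after throw: [b4@7:R b3@8:L b2@9:R b1@10:L]
Beat 7 (R): throw ball4 h=8 -> lands@15:R; in-air after throw: [b3@8:L b2@9:R b1@10:L b4@15:R]
Beat 8 (L): throw ball3 h=5 -> lands@13:R; in-air after throw: [b2@9:R b1@10:L b3@13:R b4@15:R]
Beat 9 (R): throw ball2 h=2 -> lands@11:R; in-air after throw: [b1@10:L b2@11:R b3@13:R b4@15:R]
Beat 10 (L): throw ball1 h=2 -> lands@12:L; in-air after throw: [b2@11:R b1@12:L b3@13:R b4@15:R]
Beat 11 (R): throw ball2 h=3 -> lands@14:L; in-air after throw: [b1@12:L b3@13:R b2@14:L b4@15:R]
Beat 12 (L): throw ball1 h=8 -> lands@20:L; in-air after throw: [b3@13:R b2@14:L b4@15:R b1@20:L]
Beat 13 (R): throw ball3 h=5 -> lands@18:L; in-air after throw: [b2@14:L b4@15:R b3@18:L b1@20:L]
Beat 14 (L): throw ball2 h=2 -> lands@16:L; in-air after throw: [b4@15:R b2@16:L b3@18:L b1@20:L]
Beat 15 (R): throw ball4 h=2 -> lands@17:R; in-air after throw: [b2@16:L b4@17:R b3@18:L b1@20:L]
Ball 4: thrown@5 h=2 -> first land @7; rethrown@7 h=8 -> second land @15

Answer: 7 15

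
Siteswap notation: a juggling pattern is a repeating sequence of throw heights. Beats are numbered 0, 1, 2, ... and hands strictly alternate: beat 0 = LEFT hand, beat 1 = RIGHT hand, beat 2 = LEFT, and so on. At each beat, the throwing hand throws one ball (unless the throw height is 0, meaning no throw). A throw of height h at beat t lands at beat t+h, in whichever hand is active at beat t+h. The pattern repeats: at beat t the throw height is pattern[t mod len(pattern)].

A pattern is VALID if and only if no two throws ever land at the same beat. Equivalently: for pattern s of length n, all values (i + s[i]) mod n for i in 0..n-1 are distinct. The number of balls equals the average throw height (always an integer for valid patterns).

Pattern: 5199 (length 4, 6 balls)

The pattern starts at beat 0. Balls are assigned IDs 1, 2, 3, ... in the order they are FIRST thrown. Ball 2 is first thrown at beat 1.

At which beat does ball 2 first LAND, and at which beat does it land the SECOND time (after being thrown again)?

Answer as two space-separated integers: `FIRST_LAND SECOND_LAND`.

Beat 0 (L): throw ball1 h=5 -> lands@5:R; in-air after throw: [b1@5:R]
Beat 1 (R): throw ball2 h=1 -> lands@2:L; in-air after throw: [b2@2:L b1@5:R]
Beat 2 (L): throw ball2 h=9 -> lands@11:R; in-air after throw: [b1@5:R b2@11:R]
Beat 3 (R): throw ball3 h=9 -> lands@12:L; in-air after throw: [b1@5:R b2@11:R b3@12:L]
Beat 4 (L): throw ball4 h=5 -> lands@9:R; in-air after throw: [b1@5:R b4@9:R b2@11:R b3@12:L]
Beat 5 (R): throw ball1 h=1 -> lands@6:L; in-air after throw: [b1@6:L b4@9:R b2@11:R b3@12:L]
Beat 6 (L): throw ball1 h=9 -> lands@15:R; in-air after throw: [b4@9:R b2@11:R b3@12:L b1@15:R]
Beat 7 (R): throw ball5 h=9 -> lands@16:L; in-air after throw: [b4@9:R b2@11:R b3@12:L b1@15:R b5@16:L]
Beat 8 (L): throw ball6 h=5 -> lands@13:R; in-air after throw: [b4@9:R b2@11:R b3@12:L b6@13:R b1@15:R b5@16:L]
Beat 9 (R): throw ball4 h=1 -> lands@10:L; in-air after throw: [b4@10:L b2@11:R b3@12:L b6@13:R b1@15:R b5@16:L]
Beat 10 (L): throw ball4 h=9 -> lands@19:R; in-air after throw: [b2@11:R b3@12:L b6@13:R b1@15:R b5@16:L b4@19:R]
Beat 11 (R): throw ball2 h=9 -> lands@20:L; in-air after throw: [b3@12:L b6@13:R b1@15:R b5@16:L b4@19:R b2@20:L]
Ball 2: thrown@1 h=1 -> first land @2; rethrown@2 h=9 -> second land @11

Answer: 2 11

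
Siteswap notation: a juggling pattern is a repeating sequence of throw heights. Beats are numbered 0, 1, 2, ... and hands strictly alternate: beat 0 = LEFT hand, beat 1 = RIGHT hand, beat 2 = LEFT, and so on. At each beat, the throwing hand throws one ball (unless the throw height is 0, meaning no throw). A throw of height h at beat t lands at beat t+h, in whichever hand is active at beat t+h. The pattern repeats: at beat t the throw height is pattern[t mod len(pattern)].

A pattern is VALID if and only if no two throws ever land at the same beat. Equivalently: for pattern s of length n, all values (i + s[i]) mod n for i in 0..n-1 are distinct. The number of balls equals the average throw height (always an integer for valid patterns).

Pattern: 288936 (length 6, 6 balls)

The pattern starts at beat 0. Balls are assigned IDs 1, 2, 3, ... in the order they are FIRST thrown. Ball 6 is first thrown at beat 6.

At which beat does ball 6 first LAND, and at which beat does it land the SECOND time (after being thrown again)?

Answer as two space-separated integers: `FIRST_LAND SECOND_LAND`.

Beat 0 (L): throw ball1 h=2 -> lands@2:L; in-air after throw: [b1@2:L]
Beat 1 (R): throw ball2 h=8 -> lands@9:R; in-air after throw: [b1@2:L b2@9:R]
Beat 2 (L): throw ball1 h=8 -> lands@10:L; in-air after throw: [b2@9:R b1@10:L]
Beat 3 (R): throw ball3 h=9 -> lands@12:L; in-air after throw: [b2@9:R b1@10:L b3@12:L]
Beat 4 (L): throw ball4 h=3 -> lands@7:R; in-air after throw: [b4@7:R b2@9:R b1@10:L b3@12:L]
Beat 5 (R): throw ball5 h=6 -> lands@11:R; in-air after throw: [b4@7:R b2@9:R b1@10:L b5@11:R b3@12:L]
Beat 6 (L): throw ball6 h=2 -> lands@8:L; in-air after throw: [b4@7:R b6@8:L b2@9:R b1@10:L b5@11:R b3@12:L]
Beat 7 (R): throw ball4 h=8 -> lands@15:R; in-air after throw: [b6@8:L b2@9:R b1@10:L b5@11:R b3@12:L b4@15:R]
Beat 8 (L): throw ball6 h=8 -> lands@16:L; in-air after throw: [b2@9:R b1@10:L b5@11:R b3@12:L b4@15:R b6@16:L]
Beat 9 (R): throw ball2 h=9 -> lands@18:L; in-air after throw: [b1@10:L b5@11:R b3@12:L b4@15:R b6@16:L b2@18:L]
Beat 10 (L): throw ball1 h=3 -> lands@13:R; in-air after throw: [b5@11:R b3@12:L b1@13:R b4@15:R b6@16:L b2@18:L]
Beat 11 (R): throw ball5 h=6 -> lands@17:R; in-air after throw: [b3@12:L b1@13:R b4@15:R b6@16:L b5@17:R b2@18:L]
Beat 12 (L): throw ball3 h=2 -> lands@14:L; in-air after throw: [b1@13:R b3@14:L b4@15:R b6@16:L b5@17:R b2@18:L]
Beat 13 (R): throw ball1 h=8 -> lands@21:R; in-air after throw: [b3@14:L b4@15:R b6@16:L b5@17:R b2@18:L b1@21:R]
Beat 14 (L): throw ball3 h=8 -> lands@22:L; in-air after throw: [b4@15:R b6@16:L b5@17:R b2@18:L b1@21:R b3@22:L]
Beat 15 (R): throw ball4 h=9 -> lands@24:L; in-air after throw: [b6@16:L b5@17:R b2@18:L b1@21:R b3@22:L b4@24:L]
Beat 16 (L): throw ball6 h=3 -> lands@19:R; in-air after throw: [b5@17:R b2@18:L b6@19:R b1@21:R b3@22:L b4@24:L]
Ball 6: thrown@6 h=2 -> first land @8; rethrown@8 h=8 -> second land @16

Answer: 8 16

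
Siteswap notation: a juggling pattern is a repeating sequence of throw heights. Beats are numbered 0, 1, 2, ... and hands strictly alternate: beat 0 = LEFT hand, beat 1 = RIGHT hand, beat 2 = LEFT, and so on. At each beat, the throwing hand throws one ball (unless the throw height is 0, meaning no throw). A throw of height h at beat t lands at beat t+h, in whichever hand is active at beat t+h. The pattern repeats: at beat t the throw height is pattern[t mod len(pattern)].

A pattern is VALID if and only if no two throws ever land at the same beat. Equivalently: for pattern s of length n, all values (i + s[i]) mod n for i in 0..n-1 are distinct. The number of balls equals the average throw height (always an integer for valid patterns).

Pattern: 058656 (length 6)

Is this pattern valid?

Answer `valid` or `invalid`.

Answer: invalid

Derivation:
i=0: (i + s[i]) mod n = (0 + 0) mod 6 = 0
i=1: (i + s[i]) mod n = (1 + 5) mod 6 = 0
i=2: (i + s[i]) mod n = (2 + 8) mod 6 = 4
i=3: (i + s[i]) mod n = (3 + 6) mod 6 = 3
i=4: (i + s[i]) mod n = (4 + 5) mod 6 = 3
i=5: (i + s[i]) mod n = (5 + 6) mod 6 = 5
Residues: [0, 0, 4, 3, 3, 5], distinct: False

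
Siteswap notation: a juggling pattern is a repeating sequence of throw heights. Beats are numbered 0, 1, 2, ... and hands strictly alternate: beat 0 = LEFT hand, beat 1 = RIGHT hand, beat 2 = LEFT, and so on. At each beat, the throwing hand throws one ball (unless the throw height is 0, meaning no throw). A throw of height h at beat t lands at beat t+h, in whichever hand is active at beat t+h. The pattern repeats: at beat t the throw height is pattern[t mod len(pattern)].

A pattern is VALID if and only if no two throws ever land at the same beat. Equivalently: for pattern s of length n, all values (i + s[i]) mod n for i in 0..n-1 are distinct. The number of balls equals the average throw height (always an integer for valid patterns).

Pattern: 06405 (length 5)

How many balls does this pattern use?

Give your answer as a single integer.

Answer: 3

Derivation:
Pattern = [0, 6, 4, 0, 5], length n = 5
  position 0: throw height = 0, running sum = 0
  position 1: throw height = 6, running sum = 6
  position 2: throw height = 4, running sum = 10
  position 3: throw height = 0, running sum = 10
  position 4: throw height = 5, running sum = 15
Total sum = 15; balls = sum / n = 15 / 5 = 3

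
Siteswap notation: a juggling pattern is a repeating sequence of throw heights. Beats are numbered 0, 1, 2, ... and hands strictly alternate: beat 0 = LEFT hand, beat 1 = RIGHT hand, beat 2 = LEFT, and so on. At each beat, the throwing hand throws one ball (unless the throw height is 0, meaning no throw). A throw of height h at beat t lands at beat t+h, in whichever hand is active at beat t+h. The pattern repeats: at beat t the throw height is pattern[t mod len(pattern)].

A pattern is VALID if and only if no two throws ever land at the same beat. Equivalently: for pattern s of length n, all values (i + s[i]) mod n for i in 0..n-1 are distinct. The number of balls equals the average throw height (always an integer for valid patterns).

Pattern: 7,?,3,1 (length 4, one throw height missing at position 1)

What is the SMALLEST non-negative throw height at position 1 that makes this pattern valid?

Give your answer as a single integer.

Answer: 1

Derivation:
i=0: (0 + 7) mod 4 = 3
i=1: s[i]=? (unknown)
i=2: (2 + 3) mod 4 = 1
i=3: (3 + 1) mod 4 = 0
Known residues: [0, 1, 3]; need a permutation of 0..3, so missing residue r = 2
Need (1 + s) mod 4 = 2; smallest s = (2 - 1) mod 4 = 1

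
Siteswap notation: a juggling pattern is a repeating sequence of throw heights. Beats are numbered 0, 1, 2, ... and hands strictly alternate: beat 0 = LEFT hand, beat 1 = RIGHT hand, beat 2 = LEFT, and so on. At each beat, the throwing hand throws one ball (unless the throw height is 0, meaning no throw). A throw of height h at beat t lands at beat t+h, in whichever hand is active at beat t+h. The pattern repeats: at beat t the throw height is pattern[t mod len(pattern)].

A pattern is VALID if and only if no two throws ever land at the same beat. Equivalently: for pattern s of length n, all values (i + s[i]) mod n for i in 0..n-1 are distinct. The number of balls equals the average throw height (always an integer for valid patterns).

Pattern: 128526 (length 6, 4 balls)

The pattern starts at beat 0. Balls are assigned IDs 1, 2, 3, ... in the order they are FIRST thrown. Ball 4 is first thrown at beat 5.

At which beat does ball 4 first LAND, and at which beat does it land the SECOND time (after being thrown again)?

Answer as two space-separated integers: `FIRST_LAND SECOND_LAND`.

Beat 0 (L): throw ball1 h=1 -> lands@1:R; in-air after throw: [b1@1:R]
Beat 1 (R): throw ball1 h=2 -> lands@3:R; in-air after throw: [b1@3:R]
Beat 2 (L): throw ball2 h=8 -> lands@10:L; in-air after throw: [b1@3:R b2@10:L]
Beat 3 (R): throw ball1 h=5 -> lands@8:L; in-air after throw: [b1@8:L b2@10:L]
Beat 4 (L): throw ball3 h=2 -> lands@6:L; in-air after throw: [b3@6:L b1@8:L b2@10:L]
Beat 5 (R): throw ball4 h=6 -> lands@11:R; in-air after throw: [b3@6:L b1@8:L b2@10:L b4@11:R]
Beat 6 (L): throw ball3 h=1 -> lands@7:R; in-air after throw: [b3@7:R b1@8:L b2@10:L b4@11:R]
Beat 7 (R): throw ball3 h=2 -> lands@9:R; in-air after throw: [b1@8:L b3@9:R b2@10:L b4@11:R]
Beat 8 (L): throw ball1 h=8 -> lands@16:L; in-air after throw: [b3@9:R b2@10:L b4@11:R b1@16:L]
Beat 9 (R): throw ball3 h=5 -> lands@14:L; in-air after throw: [b2@10:L b4@11:R b3@14:L b1@16:L]
Beat 10 (L): throw ball2 h=2 -> lands@12:L; in-air after throw: [b4@11:R b2@12:L b3@14:L b1@16:L]
Beat 11 (R): throw ball4 h=6 -> lands@17:R; in-air after throw: [b2@12:L b3@14:L b1@16:L b4@17:R]
Beat 12 (L): throw ball2 h=1 -> lands@13:R; in-air after throw: [b2@13:R b3@14:L b1@16:L b4@17:R]
Beat 13 (R): throw ball2 h=2 -> lands@15:R; in-air after throw: [b3@14:L b2@15:R b1@16:L b4@17:R]
Beat 14 (L): throw ball3 h=8 -> lands@22:L; in-air after throw: [b2@15:R b1@16:L b4@17:R b3@22:L]
Beat 15 (R): throw ball2 h=5 -> lands@20:L; in-air after throw: [b1@16:L b4@17:R b2@20:L b3@22:L]
Beat 16 (L): throw ball1 h=2 -> lands@18:L; in-air after throw: [b4@17:R b1@18:L b2@20:L b3@22:L]
Beat 17 (R): throw ball4 h=6 -> lands@23:R; in-air after throw: [b1@18:L b2@20:L b3@22:L b4@23:R]
Ball 4: thrown@5 h=6 -> first land @11; rethrown@11 h=6 -> second land @17

Answer: 11 17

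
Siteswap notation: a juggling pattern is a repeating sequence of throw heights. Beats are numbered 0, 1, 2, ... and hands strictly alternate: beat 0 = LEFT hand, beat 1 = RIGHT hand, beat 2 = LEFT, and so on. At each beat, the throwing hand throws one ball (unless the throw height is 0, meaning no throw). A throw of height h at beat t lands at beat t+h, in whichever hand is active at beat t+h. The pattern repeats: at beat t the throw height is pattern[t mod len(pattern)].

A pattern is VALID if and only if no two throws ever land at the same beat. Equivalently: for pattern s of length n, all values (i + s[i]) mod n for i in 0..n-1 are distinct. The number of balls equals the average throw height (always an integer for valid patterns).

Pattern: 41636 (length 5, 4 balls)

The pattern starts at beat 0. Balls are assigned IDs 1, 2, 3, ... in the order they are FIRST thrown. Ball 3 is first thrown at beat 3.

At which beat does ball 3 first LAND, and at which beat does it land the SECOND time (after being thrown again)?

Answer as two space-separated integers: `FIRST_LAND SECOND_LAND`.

Beat 0 (L): throw ball1 h=4 -> lands@4:L; in-air after throw: [b1@4:L]
Beat 1 (R): throw ball2 h=1 -> lands@2:L; in-air after throw: [b2@2:L b1@4:L]
Beat 2 (L): throw ball2 h=6 -> lands@8:L; in-air after throw: [b1@4:L b2@8:L]
Beat 3 (R): throw ball3 h=3 -> lands@6:L; in-air after throw: [b1@4:L b3@6:L b2@8:L]
Beat 4 (L): throw ball1 h=6 -> lands@10:L; in-air after throw: [b3@6:L b2@8:L b1@10:L]
Beat 5 (R): throw ball4 h=4 -> lands@9:R; in-air after throw: [b3@6:L b2@8:L b4@9:R b1@10:L]
Beat 6 (L): throw ball3 h=1 -> lands@7:R; in-air after throw: [b3@7:R b2@8:L b4@9:R b1@10:L]
Beat 7 (R): throw ball3 h=6 -> lands@13:R; in-air after throw: [b2@8:L b4@9:R b1@10:L b3@13:R]
Ball 3: thrown@3 h=3 -> first land @6; rethrown@6 h=1 -> second land @7

Answer: 6 7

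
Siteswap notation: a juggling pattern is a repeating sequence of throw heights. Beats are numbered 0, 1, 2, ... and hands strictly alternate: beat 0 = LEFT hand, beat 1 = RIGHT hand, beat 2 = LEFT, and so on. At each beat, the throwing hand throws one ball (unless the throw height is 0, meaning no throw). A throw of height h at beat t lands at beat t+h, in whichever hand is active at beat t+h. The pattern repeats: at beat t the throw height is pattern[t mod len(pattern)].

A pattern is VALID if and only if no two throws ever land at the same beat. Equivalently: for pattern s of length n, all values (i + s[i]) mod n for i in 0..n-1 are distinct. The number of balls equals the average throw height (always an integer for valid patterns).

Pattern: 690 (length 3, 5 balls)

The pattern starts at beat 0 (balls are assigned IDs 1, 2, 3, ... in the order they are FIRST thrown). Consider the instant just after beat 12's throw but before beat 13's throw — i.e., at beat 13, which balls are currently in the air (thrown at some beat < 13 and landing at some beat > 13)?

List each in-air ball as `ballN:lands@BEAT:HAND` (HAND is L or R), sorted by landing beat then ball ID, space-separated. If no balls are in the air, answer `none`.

Answer: ball3:lands@15:R ball5:lands@16:L ball1:lands@18:L ball2:lands@19:R

Derivation:
Beat 0 (L): throw ball1 h=6 -> lands@6:L; in-air after throw: [b1@6:L]
Beat 1 (R): throw ball2 h=9 -> lands@10:L; in-air after throw: [b1@6:L b2@10:L]
Beat 3 (R): throw ball3 h=6 -> lands@9:R; in-air after throw: [b1@6:L b3@9:R b2@10:L]
Beat 4 (L): throw ball4 h=9 -> lands@13:R; in-air after throw: [b1@6:L b3@9:R b2@10:L b4@13:R]
Beat 6 (L): throw ball1 h=6 -> lands@12:L; in-air after throw: [b3@9:R b2@10:L b1@12:L b4@13:R]
Beat 7 (R): throw ball5 h=9 -> lands@16:L; in-air after throw: [b3@9:R b2@10:L b1@12:L b4@13:R b5@16:L]
Beat 9 (R): throw ball3 h=6 -> lands@15:R; in-air after throw: [b2@10:L b1@12:L b4@13:R b3@15:R b5@16:L]
Beat 10 (L): throw ball2 h=9 -> lands@19:R; in-air after throw: [b1@12:L b4@13:R b3@15:R b5@16:L b2@19:R]
Beat 12 (L): throw ball1 h=6 -> lands@18:L; in-air after throw: [b4@13:R b3@15:R b5@16:L b1@18:L b2@19:R]
Beat 13 (R): throw ball4 h=9 -> lands@22:L; in-air after throw: [b3@15:R b5@16:L b1@18:L b2@19:R b4@22:L]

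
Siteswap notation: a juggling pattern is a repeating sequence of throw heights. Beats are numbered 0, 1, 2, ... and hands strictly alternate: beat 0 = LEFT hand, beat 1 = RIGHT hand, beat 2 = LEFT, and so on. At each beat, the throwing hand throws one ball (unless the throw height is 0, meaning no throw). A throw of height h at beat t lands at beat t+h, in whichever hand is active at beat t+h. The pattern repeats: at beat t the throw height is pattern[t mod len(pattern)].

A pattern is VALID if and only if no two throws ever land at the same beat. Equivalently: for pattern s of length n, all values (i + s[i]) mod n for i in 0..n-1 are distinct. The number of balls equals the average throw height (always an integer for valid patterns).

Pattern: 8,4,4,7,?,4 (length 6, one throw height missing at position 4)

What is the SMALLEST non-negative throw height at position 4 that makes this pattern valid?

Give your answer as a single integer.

i=0: (0 + 8) mod 6 = 2
i=1: (1 + 4) mod 6 = 5
i=2: (2 + 4) mod 6 = 0
i=3: (3 + 7) mod 6 = 4
i=4: s[i]=? (unknown)
i=5: (5 + 4) mod 6 = 3
Known residues: [0, 2, 3, 4, 5]; need a permutation of 0..5, so missing residue r = 1
Need (4 + s) mod 6 = 1; smallest s = (1 - 4) mod 6 = 3

Answer: 3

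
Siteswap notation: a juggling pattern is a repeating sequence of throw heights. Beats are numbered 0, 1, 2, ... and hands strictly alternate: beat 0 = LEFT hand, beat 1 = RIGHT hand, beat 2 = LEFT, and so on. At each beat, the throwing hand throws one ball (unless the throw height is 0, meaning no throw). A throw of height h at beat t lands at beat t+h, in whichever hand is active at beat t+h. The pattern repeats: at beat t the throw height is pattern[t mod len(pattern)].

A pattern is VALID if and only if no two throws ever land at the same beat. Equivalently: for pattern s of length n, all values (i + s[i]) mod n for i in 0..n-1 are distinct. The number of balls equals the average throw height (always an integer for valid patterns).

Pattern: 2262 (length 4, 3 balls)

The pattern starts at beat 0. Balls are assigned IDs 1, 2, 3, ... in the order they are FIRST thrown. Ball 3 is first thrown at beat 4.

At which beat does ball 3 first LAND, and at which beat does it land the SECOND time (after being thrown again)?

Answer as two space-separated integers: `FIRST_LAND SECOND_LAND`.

Answer: 6 12

Derivation:
Beat 0 (L): throw ball1 h=2 -> lands@2:L; in-air after throw: [b1@2:L]
Beat 1 (R): throw ball2 h=2 -> lands@3:R; in-air after throw: [b1@2:L b2@3:R]
Beat 2 (L): throw ball1 h=6 -> lands@8:L; in-air after throw: [b2@3:R b1@8:L]
Beat 3 (R): throw ball2 h=2 -> lands@5:R; in-air after throw: [b2@5:R b1@8:L]
Beat 4 (L): throw ball3 h=2 -> lands@6:L; in-air after throw: [b2@5:R b3@6:L b1@8:L]
Beat 5 (R): throw ball2 h=2 -> lands@7:R; in-air after throw: [b3@6:L b2@7:R b1@8:L]
Beat 6 (L): throw ball3 h=6 -> lands@12:L; in-air after throw: [b2@7:R b1@8:L b3@12:L]
Beat 7 (R): throw ball2 h=2 -> lands@9:R; in-air after throw: [b1@8:L b2@9:R b3@12:L]
Beat 8 (L): throw ball1 h=2 -> lands@10:L; in-air after throw: [b2@9:R b1@10:L b3@12:L]
Beat 9 (R): throw ball2 h=2 -> lands@11:R; in-air after throw: [b1@10:L b2@11:R b3@12:L]
Beat 10 (L): throw ball1 h=6 -> lands@16:L; in-air after throw: [b2@11:R b3@12:L b1@16:L]
Beat 11 (R): throw ball2 h=2 -> lands@13:R; in-air after throw: [b3@12:L b2@13:R b1@16:L]
Beat 12 (L): throw ball3 h=2 -> lands@14:L; in-air after throw: [b2@13:R b3@14:L b1@16:L]
Ball 3: thrown@4 h=2 -> first land @6; rethrown@6 h=6 -> second land @12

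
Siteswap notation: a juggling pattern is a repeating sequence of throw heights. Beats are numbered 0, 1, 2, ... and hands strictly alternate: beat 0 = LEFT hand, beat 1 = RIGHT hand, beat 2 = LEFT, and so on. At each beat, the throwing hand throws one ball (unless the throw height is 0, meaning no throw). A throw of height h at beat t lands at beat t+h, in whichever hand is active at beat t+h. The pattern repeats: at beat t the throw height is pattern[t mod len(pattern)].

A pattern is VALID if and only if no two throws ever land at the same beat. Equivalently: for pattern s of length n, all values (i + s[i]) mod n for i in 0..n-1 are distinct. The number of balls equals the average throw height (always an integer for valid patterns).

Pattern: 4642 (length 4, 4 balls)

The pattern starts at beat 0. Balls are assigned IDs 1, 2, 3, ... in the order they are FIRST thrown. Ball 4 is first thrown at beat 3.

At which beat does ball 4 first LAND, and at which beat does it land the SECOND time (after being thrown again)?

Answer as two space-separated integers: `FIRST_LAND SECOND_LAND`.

Beat 0 (L): throw ball1 h=4 -> lands@4:L; in-air after throw: [b1@4:L]
Beat 1 (R): throw ball2 h=6 -> lands@7:R; in-air after throw: [b1@4:L b2@7:R]
Beat 2 (L): throw ball3 h=4 -> lands@6:L; in-air after throw: [b1@4:L b3@6:L b2@7:R]
Beat 3 (R): throw ball4 h=2 -> lands@5:R; in-air after throw: [b1@4:L b4@5:R b3@6:L b2@7:R]
Beat 4 (L): throw ball1 h=4 -> lands@8:L; in-air after throw: [b4@5:R b3@6:L b2@7:R b1@8:L]
Beat 5 (R): throw ball4 h=6 -> lands@11:R; in-air after throw: [b3@6:L b2@7:R b1@8:L b4@11:R]
Beat 6 (L): throw ball3 h=4 -> lands@10:L; in-air after throw: [b2@7:R b1@8:L b3@10:L b4@11:R]
Beat 7 (R): throw ball2 h=2 -> lands@9:R; in-air after throw: [b1@8:L b2@9:R b3@10:L b4@11:R]
Beat 8 (L): throw ball1 h=4 -> lands@12:L; in-air after throw: [b2@9:R b3@10:L b4@11:R b1@12:L]
Beat 9 (R): throw ball2 h=6 -> lands@15:R; in-air after throw: [b3@10:L b4@11:R b1@12:L b2@15:R]
Beat 10 (L): throw ball3 h=4 -> lands@14:L; in-air after throw: [b4@11:R b1@12:L b3@14:L b2@15:R]
Beat 11 (R): throw ball4 h=2 -> lands@13:R; in-air after throw: [b1@12:L b4@13:R b3@14:L b2@15:R]
Ball 4: thrown@3 h=2 -> first land @5; rethrown@5 h=6 -> second land @11

Answer: 5 11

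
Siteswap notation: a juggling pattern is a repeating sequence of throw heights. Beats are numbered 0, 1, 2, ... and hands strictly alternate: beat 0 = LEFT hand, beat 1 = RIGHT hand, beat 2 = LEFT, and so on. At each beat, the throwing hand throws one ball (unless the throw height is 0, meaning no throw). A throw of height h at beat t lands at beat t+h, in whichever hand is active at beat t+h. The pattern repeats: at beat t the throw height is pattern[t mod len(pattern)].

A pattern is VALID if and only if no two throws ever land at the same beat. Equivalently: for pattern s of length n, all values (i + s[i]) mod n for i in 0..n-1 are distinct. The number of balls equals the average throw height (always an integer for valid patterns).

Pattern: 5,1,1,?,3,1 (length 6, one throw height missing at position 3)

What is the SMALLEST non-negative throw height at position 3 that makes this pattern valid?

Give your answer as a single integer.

Answer: 1

Derivation:
i=0: (0 + 5) mod 6 = 5
i=1: (1 + 1) mod 6 = 2
i=2: (2 + 1) mod 6 = 3
i=3: s[i]=? (unknown)
i=4: (4 + 3) mod 6 = 1
i=5: (5 + 1) mod 6 = 0
Known residues: [0, 1, 2, 3, 5]; need a permutation of 0..5, so missing residue r = 4
Need (3 + s) mod 6 = 4; smallest s = (4 - 3) mod 6 = 1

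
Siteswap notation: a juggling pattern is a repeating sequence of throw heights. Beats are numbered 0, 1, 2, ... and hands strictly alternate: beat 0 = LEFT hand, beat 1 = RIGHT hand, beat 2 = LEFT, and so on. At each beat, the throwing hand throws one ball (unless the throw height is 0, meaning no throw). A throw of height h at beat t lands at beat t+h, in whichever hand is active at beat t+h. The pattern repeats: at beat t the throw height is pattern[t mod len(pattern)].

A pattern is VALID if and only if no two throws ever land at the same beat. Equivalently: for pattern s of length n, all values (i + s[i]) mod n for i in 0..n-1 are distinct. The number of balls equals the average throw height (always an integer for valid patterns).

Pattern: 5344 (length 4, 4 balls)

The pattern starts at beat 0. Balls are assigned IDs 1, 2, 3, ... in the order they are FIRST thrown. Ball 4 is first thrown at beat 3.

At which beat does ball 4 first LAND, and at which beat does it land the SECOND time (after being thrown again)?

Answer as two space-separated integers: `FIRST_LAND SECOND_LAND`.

Answer: 7 11

Derivation:
Beat 0 (L): throw ball1 h=5 -> lands@5:R; in-air after throw: [b1@5:R]
Beat 1 (R): throw ball2 h=3 -> lands@4:L; in-air after throw: [b2@4:L b1@5:R]
Beat 2 (L): throw ball3 h=4 -> lands@6:L; in-air after throw: [b2@4:L b1@5:R b3@6:L]
Beat 3 (R): throw ball4 h=4 -> lands@7:R; in-air after throw: [b2@4:L b1@5:R b3@6:L b4@7:R]
Beat 4 (L): throw ball2 h=5 -> lands@9:R; in-air after throw: [b1@5:R b3@6:L b4@7:R b2@9:R]
Beat 5 (R): throw ball1 h=3 -> lands@8:L; in-air after throw: [b3@6:L b4@7:R b1@8:L b2@9:R]
Beat 6 (L): throw ball3 h=4 -> lands@10:L; in-air after throw: [b4@7:R b1@8:L b2@9:R b3@10:L]
Beat 7 (R): throw ball4 h=4 -> lands@11:R; in-air after throw: [b1@8:L b2@9:R b3@10:L b4@11:R]
Beat 8 (L): throw ball1 h=5 -> lands@13:R; in-air after throw: [b2@9:R b3@10:L b4@11:R b1@13:R]
Beat 9 (R): throw ball2 h=3 -> lands@12:L; in-air after throw: [b3@10:L b4@11:R b2@12:L b1@13:R]
Beat 10 (L): throw ball3 h=4 -> lands@14:L; in-air after throw: [b4@11:R b2@12:L b1@13:R b3@14:L]
Beat 11 (R): throw ball4 h=4 -> lands@15:R; in-air after throw: [b2@12:L b1@13:R b3@14:L b4@15:R]
Ball 4: thrown@3 h=4 -> first land @7; rethrown@7 h=4 -> second land @11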